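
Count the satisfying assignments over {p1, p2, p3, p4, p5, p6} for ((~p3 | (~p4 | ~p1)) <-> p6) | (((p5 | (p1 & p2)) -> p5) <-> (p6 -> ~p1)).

Initial set: {T (((~p3 | (~p4 | ~p1)) <-> p6) | (((p5 | (p1 & p2)) -> p5) <-> (p6 -> ~p1)))}.
T (((~p3 | (~p4 | ~p1)) <-> p6) | (((p5 | (p1 & p2)) -> p5) <-> (p6 -> ~p1))): β-rule — branch into T ((~p3 | (~p4 | ~p1)) <-> p6)  //  T (((p5 | (p1 & p2)) -> p5) <-> (p6 -> ~p1)).
  branch 1 (add T ((~p3 | (~p4 | ~p1)) <-> p6)):
    T ((~p3 | (~p4 | ~p1)) <-> p6): β-rule — branch into T (~p3 | (~p4 | ~p1)), T p6  //  F (~p3 | (~p4 | ~p1)), F p6.
      branch 1.1 (add T (~p3 | (~p4 | ~p1)), T p6):
        T (~p3 | (~p4 | ~p1)): β-rule — branch into T ~p3  //  T (~p4 | ~p1).
          branch 1.1.1 (add T ~p3):
            ○ open, literals {p3=false, p6=true}.
          branch 1.1.2 (add T (~p4 | ~p1)):
            T (~p4 | ~p1): β-rule — branch into T ~p4  //  T ~p1.
              branch 1.1.2.1 (add T ~p4):
                ○ open, literals {p4=false, p6=true}.
              branch 1.1.2.2 (add T ~p1):
                ○ open, literals {p1=false, p6=true}.
      branch 1.2 (add F (~p3 | (~p4 | ~p1)), F p6):
        F (~p3 | (~p4 | ~p1)): α-rule — add F ~p3, F (~p4 | ~p1).
        F (~p4 | ~p1): α-rule — add F ~p4, F ~p1.
        ○ open, literals {p1=true, p3=true, p4=true, p6=false}.
  branch 2 (add T (((p5 | (p1 & p2)) -> p5) <-> (p6 -> ~p1))):
    T (((p5 | (p1 & p2)) -> p5) <-> (p6 -> ~p1)): β-rule — branch into T ((p5 | (p1 & p2)) -> p5), T (p6 -> ~p1)  //  F ((p5 | (p1 & p2)) -> p5), F (p6 -> ~p1).
      branch 2.1 (add T ((p5 | (p1 & p2)) -> p5), T (p6 -> ~p1)):
        T ((p5 | (p1 & p2)) -> p5): β-rule — branch into F (p5 | (p1 & p2))  //  T p5.
          branch 2.1.1 (add F (p5 | (p1 & p2))):
            F (p5 | (p1 & p2)): α-rule — add F p5, F (p1 & p2).
            T (p6 -> ~p1): β-rule — branch into F p6  //  T ~p1.
              branch 2.1.1.1 (add F p6):
                F (p1 & p2): β-rule — branch into F p1  //  F p2.
                  branch 2.1.1.1.1 (add F p1):
                    ○ open, literals {p1=false, p5=false, p6=false}.
                  branch 2.1.1.1.2 (add F p2):
                    ○ open, literals {p2=false, p5=false, p6=false}.
              branch 2.1.1.2 (add T ~p1):
                F (p1 & p2): β-rule — branch into F p1  //  F p2.
                  branch 2.1.1.2.1 (add F p1):
                    ○ open, literals {p1=false, p5=false}.
                  branch 2.1.1.2.2 (add F p2):
                    ○ open, literals {p1=false, p2=false, p5=false}.
          branch 2.1.2 (add T p5):
            T (p6 -> ~p1): β-rule — branch into F p6  //  T ~p1.
              branch 2.1.2.1 (add F p6):
                ○ open, literals {p5=true, p6=false}.
              branch 2.1.2.2 (add T ~p1):
                ○ open, literals {p1=false, p5=true}.
      branch 2.2 (add F ((p5 | (p1 & p2)) -> p5), F (p6 -> ~p1)):
        F ((p5 | (p1 & p2)) -> p5): α-rule — add T (p5 | (p1 & p2)), F p5.
        F (p6 -> ~p1): α-rule — add T p6, F ~p1.
        T (p5 | (p1 & p2)): β-rule — branch into T p5  //  T (p1 & p2).
          branch 2.2.1 (add T p5):
            × closes — contains both p5 and ~p5.
          branch 2.2.2 (add T (p1 & p2)):
            T (p1 & p2): α-rule — add T p1, T p2.
            ○ open, literals {p1=true, p2=true, p5=false, p6=true}.
1 branch closed, 11 open.
Each open branch fixes some atoms; the unmentioned ones are free. Counting distinct full assignments: branch {p3=false, p6=true} (p1, p2, p4, p5) contributes 16 new; branch {p4=false, p6=true} (p1, p2, p3, p5) contributes 8 new; branch {p1=false, p6=true} (p2, p3, p4, p5) contributes 4 new; branch {p1=true, p3=true, p4=true, p6=false} (p2, p5) contributes 4 new; branch {p1=false, p5=false, p6=false} (p2, p3, p4) contributes 8 new; branch {p2=false, p5=false, p6=false} (p1, p3, p4) contributes 3 new; branch {p1=false, p5=false} (p2, p3, p4, p6) contributes 0 new; branch {p1=false, p2=false, p5=false} (p3, p4, p6) contributes 0 new; branch {p5=true, p6=false} (p1, p2, p3, p4) contributes 14 new; branch {p1=false, p5=true} (p2, p3, p4, p6) contributes 0 new; branch {p1=true, p2=true, p5=false, p6=true} (p3, p4) contributes 1 new. Total: 58.

58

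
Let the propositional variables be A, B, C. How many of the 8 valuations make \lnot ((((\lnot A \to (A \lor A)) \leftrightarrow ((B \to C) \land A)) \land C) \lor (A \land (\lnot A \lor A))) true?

Initial set: {\lnot ((((\lnot A \to (A \lor A)) \leftrightarrow ((B \to C) \land A)) \land C) \lor (A \land (\lnot A \lor A)))}.
\lnot ((((\lnot A \to (A \lor A)) \leftrightarrow ((B \to C) \land A)) \land C) \lor (A \land (\lnot A \lor A))): α-rule — add \lnot (((\lnot A \to (A \lor A)) \leftrightarrow ((B \to C) \land A)) \land C), \lnot (A \land (\lnot A \lor A)).
\lnot (((\lnot A \to (A \lor A)) \leftrightarrow ((B \to C) \land A)) \land C): β-rule — branch into \lnot ((\lnot A \to (A \lor A)) \leftrightarrow ((B \to C) \land A))  //  \lnot C.
  branch 1 (add \lnot ((\lnot A \to (A \lor A)) \leftrightarrow ((B \to C) \land A))):
    \lnot (A \land (\lnot A \lor A)): β-rule — branch into \lnot A  //  \lnot (\lnot A \lor A).
      branch 1.1 (add \lnot A):
        \lnot ((\lnot A \to (A \lor A)) \leftrightarrow ((B \to C) \land A)): β-rule — branch into (\lnot A \to (A \lor A)), \lnot ((B \to C) \land A)  //  \lnot (\lnot A \to (A \lor A)), ((B \to C) \land A).
          branch 1.1.1 (add (\lnot A \to (A \lor A)), \lnot ((B \to C) \land A)):
            (\lnot A \to (A \lor A)): β-rule — branch into \lnot \lnot A  //  (A \lor A).
              branch 1.1.1.1 (add \lnot \lnot A):
                × closes — contains both A and \lnot A.
              branch 1.1.1.2 (add (A \lor A)):
                \lnot ((B \to C) \land A): β-rule — branch into \lnot (B \to C)  //  \lnot A.
                  branch 1.1.1.2.1 (add \lnot (B \to C)):
                    \lnot (B \to C): α-rule — add B, \lnot C.
                    (A \lor A): β-rule — branch into A  //  A.
                      branch 1.1.1.2.1.1 (add A):
                        × closes — contains both A and \lnot A.
                      branch 1.1.1.2.1.2 (add A):
                        × closes — contains both A and \lnot A.
                  branch 1.1.1.2.2 (add \lnot A):
                    (A \lor A): β-rule — branch into A  //  A.
                      branch 1.1.1.2.2.1 (add A):
                        × closes — contains both A and \lnot A.
                      branch 1.1.1.2.2.2 (add A):
                        × closes — contains both A and \lnot A.
          branch 1.1.2 (add \lnot (\lnot A \to (A \lor A)), ((B \to C) \land A)):
            \lnot (\lnot A \to (A \lor A)): α-rule — add \lnot A, \lnot (A \lor A).
            ((B \to C) \land A): α-rule — add (B \to C), A.
            × closes — contains both A and \lnot A.
      branch 1.2 (add \lnot (\lnot A \lor A)):
        \lnot (\lnot A \lor A): α-rule — add \lnot \lnot A, \lnot A.
        × closes — contains both A and \lnot A.
  branch 2 (add \lnot C):
    \lnot (A \land (\lnot A \lor A)): β-rule — branch into \lnot A  //  \lnot (\lnot A \lor A).
      branch 2.1 (add \lnot A):
        ○ open, literals {A=F, C=F}.
      branch 2.2 (add \lnot (\lnot A \lor A)):
        \lnot (\lnot A \lor A): α-rule — add \lnot \lnot A, \lnot A.
        × closes — contains both A and \lnot A.
8 branches closed, 1 open.
Each open branch fixes some atoms; the unmentioned ones are free. Counting distinct full assignments: branch {A=F, C=F} (B) contributes 2 new. Total: 2.

2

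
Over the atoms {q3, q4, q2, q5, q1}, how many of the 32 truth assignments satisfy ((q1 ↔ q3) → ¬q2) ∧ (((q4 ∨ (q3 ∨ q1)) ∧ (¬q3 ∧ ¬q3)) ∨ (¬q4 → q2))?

18

Initial set: {(((q1 ↔ q3) → ¬q2) ∧ (((q4 ∨ (q3 ∨ q1)) ∧ (¬q3 ∧ ¬q3)) ∨ (¬q4 → q2)))}.
(((q1 ↔ q3) → ¬q2) ∧ (((q4 ∨ (q3 ∨ q1)) ∧ (¬q3 ∧ ¬q3)) ∨ (¬q4 → q2))): α-rule — add ((q1 ↔ q3) → ¬q2), (((q4 ∨ (q3 ∨ q1)) ∧ (¬q3 ∧ ¬q3)) ∨ (¬q4 → q2)).
((q1 ↔ q3) → ¬q2): β-rule — branch into ¬(q1 ↔ q3)  //  ¬q2.
  branch 1 (add ¬(q1 ↔ q3)):
    (((q4 ∨ (q3 ∨ q1)) ∧ (¬q3 ∧ ¬q3)) ∨ (¬q4 → q2)): β-rule — branch into ((q4 ∨ (q3 ∨ q1)) ∧ (¬q3 ∧ ¬q3))  //  (¬q4 → q2).
      branch 1.1 (add ((q4 ∨ (q3 ∨ q1)) ∧ (¬q3 ∧ ¬q3))):
        ((q4 ∨ (q3 ∨ q1)) ∧ (¬q3 ∧ ¬q3)): α-rule — add (q4 ∨ (q3 ∨ q1)), (¬q3 ∧ ¬q3).
        (¬q3 ∧ ¬q3): α-rule — add ¬q3, ¬q3.
        ¬(q1 ↔ q3): β-rule — branch into q1, ¬q3  //  ¬q1, q3.
          branch 1.1.1 (add q1, ¬q3):
            (q4 ∨ (q3 ∨ q1)): β-rule — branch into q4  //  (q3 ∨ q1).
              branch 1.1.1.1 (add q4):
                ○ open, literals {q1=T, q3=F, q4=T}.
              branch 1.1.1.2 (add (q3 ∨ q1)):
                (q3 ∨ q1): β-rule — branch into q3  //  q1.
                  branch 1.1.1.2.1 (add q3):
                    × closes — contains both q3 and ¬q3.
                  branch 1.1.1.2.2 (add q1):
                    ○ open, literals {q1=T, q3=F}.
          branch 1.1.2 (add ¬q1, q3):
            × closes — contains both q3 and ¬q3.
      branch 1.2 (add (¬q4 → q2)):
        ¬(q1 ↔ q3): β-rule — branch into q1, ¬q3  //  ¬q1, q3.
          branch 1.2.1 (add q1, ¬q3):
            (¬q4 → q2): β-rule — branch into ¬¬q4  //  q2.
              branch 1.2.1.1 (add ¬¬q4):
                ○ open, literals {q1=T, q3=F, q4=T}.
              branch 1.2.1.2 (add q2):
                ○ open, literals {q1=T, q2=T, q3=F}.
          branch 1.2.2 (add ¬q1, q3):
            (¬q4 → q2): β-rule — branch into ¬¬q4  //  q2.
              branch 1.2.2.1 (add ¬¬q4):
                ○ open, literals {q1=F, q3=T, q4=T}.
              branch 1.2.2.2 (add q2):
                ○ open, literals {q1=F, q2=T, q3=T}.
  branch 2 (add ¬q2):
    (((q4 ∨ (q3 ∨ q1)) ∧ (¬q3 ∧ ¬q3)) ∨ (¬q4 → q2)): β-rule — branch into ((q4 ∨ (q3 ∨ q1)) ∧ (¬q3 ∧ ¬q3))  //  (¬q4 → q2).
      branch 2.1 (add ((q4 ∨ (q3 ∨ q1)) ∧ (¬q3 ∧ ¬q3))):
        ((q4 ∨ (q3 ∨ q1)) ∧ (¬q3 ∧ ¬q3)): α-rule — add (q4 ∨ (q3 ∨ q1)), (¬q3 ∧ ¬q3).
        (¬q3 ∧ ¬q3): α-rule — add ¬q3, ¬q3.
        (q4 ∨ (q3 ∨ q1)): β-rule — branch into q4  //  (q3 ∨ q1).
          branch 2.1.1 (add q4):
            ○ open, literals {q2=F, q3=F, q4=T}.
          branch 2.1.2 (add (q3 ∨ q1)):
            (q3 ∨ q1): β-rule — branch into q3  //  q1.
              branch 2.1.2.1 (add q3):
                × closes — contains both q3 and ¬q3.
              branch 2.1.2.2 (add q1):
                ○ open, literals {q1=T, q2=F, q3=F}.
      branch 2.2 (add (¬q4 → q2)):
        (¬q4 → q2): β-rule — branch into ¬¬q4  //  q2.
          branch 2.2.1 (add ¬¬q4):
            ○ open, literals {q2=F, q4=T}.
          branch 2.2.2 (add q2):
            × closes — contains both q2 and ¬q2.
4 branches closed, 9 open.
Each open branch fixes some atoms; the unmentioned ones are free. Counting distinct full assignments: branch {q1=T, q3=F, q4=T} (q2, q5) contributes 4 new; branch {q1=T, q3=F} (q4, q2, q5) contributes 4 new; branch {q1=T, q3=F, q4=T} (q2, q5) contributes 0 new; branch {q1=T, q2=T, q3=F} (q4, q5) contributes 0 new; branch {q1=F, q3=T, q4=T} (q2, q5) contributes 4 new; branch {q1=F, q2=T, q3=T} (q4, q5) contributes 2 new; branch {q2=F, q3=F, q4=T} (q5, q1) contributes 2 new; branch {q1=T, q2=F, q3=F} (q4, q5) contributes 0 new; branch {q2=F, q4=T} (q3, q5, q1) contributes 2 new. Total: 18.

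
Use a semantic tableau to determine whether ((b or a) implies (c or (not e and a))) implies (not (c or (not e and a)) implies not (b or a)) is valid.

Valid

Assume the negation and expand:
Initial set: {not (((b or a) implies (c or (not e and a))) implies (not (c or (not e and a)) implies not (b or a)))}.
not (((b or a) implies (c or (not e and a))) implies (not (c or (not e and a)) implies not (b or a))): α-rule — add ((b or a) implies (c or (not e and a))), not (not (c or (not e and a)) implies not (b or a)).
not (not (c or (not e and a)) implies not (b or a)): α-rule — add not (c or (not e and a)), not not (b or a).
not (c or (not e and a)): α-rule — add not c, not (not e and a).
((b or a) implies (c or (not e and a))): β-rule — branch into not (b or a)  //  (c or (not e and a)).
  branch 1 (add not (b or a)):
    not (b or a): α-rule — add not b, not a.
    not not (b or a): β-rule — branch into b  //  a.
      branch 1.1 (add b):
        × closes — contains both b and not b.
      branch 1.2 (add a):
        × closes — contains both a and not a.
  branch 2 (add (c or (not e and a))):
    not not (b or a): β-rule — branch into b  //  a.
      branch 2.1 (add b):
        not (not e and a): β-rule — branch into not not e  //  not a.
          branch 2.1.1 (add not not e):
            (c or (not e and a)): β-rule — branch into c  //  (not e and a).
              branch 2.1.1.1 (add c):
                × closes — contains both c and not c.
              branch 2.1.1.2 (add (not e and a)):
                (not e and a): α-rule — add not e, a.
                × closes — contains both e and not e.
          branch 2.1.2 (add not a):
            (c or (not e and a)): β-rule — branch into c  //  (not e and a).
              branch 2.1.2.1 (add c):
                × closes — contains both c and not c.
              branch 2.1.2.2 (add (not e and a)):
                (not e and a): α-rule — add not e, a.
                × closes — contains both a and not a.
      branch 2.2 (add a):
        not (not e and a): β-rule — branch into not not e  //  not a.
          branch 2.2.1 (add not not e):
            (c or (not e and a)): β-rule — branch into c  //  (not e and a).
              branch 2.2.1.1 (add c):
                × closes — contains both c and not c.
              branch 2.2.1.2 (add (not e and a)):
                (not e and a): α-rule — add not e, a.
                × closes — contains both e and not e.
          branch 2.2.2 (add not a):
            × closes — contains both a and not a.
All 9 branches close.
Every branch closed, so the negation is unsatisfiable and the formula is valid.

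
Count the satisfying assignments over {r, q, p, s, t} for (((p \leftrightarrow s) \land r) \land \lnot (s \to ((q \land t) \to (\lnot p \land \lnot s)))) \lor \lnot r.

17

Initial set: {((((p \leftrightarrow s) \land r) \land \lnot (s \to ((q \land t) \to (\lnot p \land \lnot s)))) \lor \lnot r)}.
((((p \leftrightarrow s) \land r) \land \lnot (s \to ((q \land t) \to (\lnot p \land \lnot s)))) \lor \lnot r): β-rule — branch into (((p \leftrightarrow s) \land r) \land \lnot (s \to ((q \land t) \to (\lnot p \land \lnot s))))  //  \lnot r.
  branch 1 (add (((p \leftrightarrow s) \land r) \land \lnot (s \to ((q \land t) \to (\lnot p \land \lnot s))))):
    (((p \leftrightarrow s) \land r) \land \lnot (s \to ((q \land t) \to (\lnot p \land \lnot s)))): α-rule — add ((p \leftrightarrow s) \land r), \lnot (s \to ((q \land t) \to (\lnot p \land \lnot s))).
    ((p \leftrightarrow s) \land r): α-rule — add (p \leftrightarrow s), r.
    \lnot (s \to ((q \land t) \to (\lnot p \land \lnot s))): α-rule — add s, \lnot ((q \land t) \to (\lnot p \land \lnot s)).
    \lnot ((q \land t) \to (\lnot p \land \lnot s)): α-rule — add (q \land t), \lnot (\lnot p \land \lnot s).
    (q \land t): α-rule — add q, t.
    (p \leftrightarrow s): β-rule — branch into p, s  //  \lnot p, \lnot s.
      branch 1.1 (add p, s):
        \lnot (\lnot p \land \lnot s): β-rule — branch into \lnot \lnot p  //  \lnot \lnot s.
          branch 1.1.1 (add \lnot \lnot p):
            ○ open, literals {p=1, q=1, r=1, s=1, t=1}.
          branch 1.1.2 (add \lnot \lnot s):
            ○ open, literals {p=1, q=1, r=1, s=1, t=1}.
      branch 1.2 (add \lnot p, \lnot s):
        × closes — contains both s and \lnot s.
  branch 2 (add \lnot r):
    ○ open, literals {r=0}.
1 branch closed, 3 open.
Each open branch fixes some atoms; the unmentioned ones are free. Counting distinct full assignments: branch {p=1, q=1, r=1, s=1, t=1} (none free) contributes 1 new; branch {p=1, q=1, r=1, s=1, t=1} (none free) contributes 0 new; branch {r=0} (q, p, s, t) contributes 16 new. Total: 17.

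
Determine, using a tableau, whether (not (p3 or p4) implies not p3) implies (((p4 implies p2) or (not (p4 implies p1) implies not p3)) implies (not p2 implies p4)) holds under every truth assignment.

Assume the negation and expand:
Initial set: {F ((not (p3 or p4) implies not p3) implies (((p4 implies p2) or (not (p4 implies p1) implies not p3)) implies (not p2 implies p4)))}.
F ((not (p3 or p4) implies not p3) implies (((p4 implies p2) or (not (p4 implies p1) implies not p3)) implies (not p2 implies p4))): α-rule — add T (not (p3 or p4) implies not p3), F (((p4 implies p2) or (not (p4 implies p1) implies not p3)) implies (not p2 implies p4)).
F (((p4 implies p2) or (not (p4 implies p1) implies not p3)) implies (not p2 implies p4)): α-rule — add T ((p4 implies p2) or (not (p4 implies p1) implies not p3)), F (not p2 implies p4).
F (not p2 implies p4): α-rule — add T not p2, F p4.
T (not (p3 or p4) implies not p3): β-rule — branch into F not (p3 or p4)  //  T not p3.
  branch 1 (add F not (p3 or p4)):
    T ((p4 implies p2) or (not (p4 implies p1) implies not p3)): β-rule — branch into T (p4 implies p2)  //  T (not (p4 implies p1) implies not p3).
      branch 1.1 (add T (p4 implies p2)):
        F not (p3 or p4): β-rule — branch into T p3  //  T p4.
          branch 1.1.1 (add T p3):
            T (p4 implies p2): β-rule — branch into F p4  //  T p2.
              branch 1.1.1.1 (add F p4):
                ○ open, literals {p2=F, p3=T, p4=F}.
              branch 1.1.1.2 (add T p2):
                × closes — contains both p2 and not p2.
          branch 1.1.2 (add T p4):
            × closes — contains both p4 and not p4.
      branch 1.2 (add T (not (p4 implies p1) implies not p3)):
        F not (p3 or p4): β-rule — branch into T p3  //  T p4.
          branch 1.2.1 (add T p3):
            T (not (p4 implies p1) implies not p3): β-rule — branch into F not (p4 implies p1)  //  T not p3.
              branch 1.2.1.1 (add F not (p4 implies p1)):
                F not (p4 implies p1): β-rule — branch into F p4  //  T p1.
                  branch 1.2.1.1.1 (add F p4):
                    ○ open, literals {p2=F, p3=T, p4=F}.
                  branch 1.2.1.1.2 (add T p1):
                    ○ open, literals {p1=T, p2=F, p3=T, p4=F}.
              branch 1.2.1.2 (add T not p3):
                × closes — contains both p3 and not p3.
          branch 1.2.2 (add T p4):
            × closes — contains both p4 and not p4.
  branch 2 (add T not p3):
    T ((p4 implies p2) or (not (p4 implies p1) implies not p3)): β-rule — branch into T (p4 implies p2)  //  T (not (p4 implies p1) implies not p3).
      branch 2.1 (add T (p4 implies p2)):
        T (p4 implies p2): β-rule — branch into F p4  //  T p2.
          branch 2.1.1 (add F p4):
            ○ open, literals {p2=F, p3=F, p4=F}.
          branch 2.1.2 (add T p2):
            × closes — contains both p2 and not p2.
      branch 2.2 (add T (not (p4 implies p1) implies not p3)):
        T (not (p4 implies p1) implies not p3): β-rule — branch into F not (p4 implies p1)  //  T not p3.
          branch 2.2.1 (add F not (p4 implies p1)):
            F not (p4 implies p1): β-rule — branch into F p4  //  T p1.
              branch 2.2.1.1 (add F p4):
                ○ open, literals {p2=F, p3=F, p4=F}.
              branch 2.2.1.2 (add T p1):
                ○ open, literals {p1=T, p2=F, p3=F, p4=F}.
          branch 2.2.2 (add T not p3):
            ○ open, literals {p2=F, p3=F, p4=F}.
5 branches closed, 7 open.
An open branch gives a countermodel: p2=F, p3=T, p4=F (unmentioned atoms arbitrary); under it the original formula is false.

Not valid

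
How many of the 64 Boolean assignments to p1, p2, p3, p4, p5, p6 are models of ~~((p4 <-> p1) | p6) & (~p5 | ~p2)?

36

Initial set: {T (~~((p4 <-> p1) | p6) & (~p5 | ~p2))}.
T (~~((p4 <-> p1) | p6) & (~p5 | ~p2)): α-rule — add T ~~((p4 <-> p1) | p6), T (~p5 | ~p2).
T ~~((p4 <-> p1) | p6): drop double negation, giving T ((p4 <-> p1) | p6).
T (~p5 | ~p2): β-rule — branch into T ~p5  //  T ~p2.
  branch 1 (add T ~p5):
    T ((p4 <-> p1) | p6): β-rule — branch into T (p4 <-> p1)  //  T p6.
      branch 1.1 (add T (p4 <-> p1)):
        T (p4 <-> p1): β-rule — branch into T p4, T p1  //  F p4, F p1.
          branch 1.1.1 (add T p4, T p1):
            ○ open, literals {p1=true, p4=true, p5=false}.
          branch 1.1.2 (add F p4, F p1):
            ○ open, literals {p1=false, p4=false, p5=false}.
      branch 1.2 (add T p6):
        ○ open, literals {p5=false, p6=true}.
  branch 2 (add T ~p2):
    T ((p4 <-> p1) | p6): β-rule — branch into T (p4 <-> p1)  //  T p6.
      branch 2.1 (add T (p4 <-> p1)):
        T (p4 <-> p1): β-rule — branch into T p4, T p1  //  F p4, F p1.
          branch 2.1.1 (add T p4, T p1):
            ○ open, literals {p1=true, p2=false, p4=true}.
          branch 2.1.2 (add F p4, F p1):
            ○ open, literals {p1=false, p2=false, p4=false}.
      branch 2.2 (add T p6):
        ○ open, literals {p2=false, p6=true}.
0 branches closed, 6 open.
Each open branch fixes some atoms; the unmentioned ones are free. Counting distinct full assignments: branch {p1=true, p4=true, p5=false} (p2, p3, p6) contributes 8 new; branch {p1=false, p4=false, p5=false} (p2, p3, p6) contributes 8 new; branch {p5=false, p6=true} (p1, p2, p3, p4) contributes 8 new; branch {p1=true, p2=false, p4=true} (p3, p5, p6) contributes 4 new; branch {p1=false, p2=false, p4=false} (p3, p5, p6) contributes 4 new; branch {p2=false, p6=true} (p1, p3, p4, p5) contributes 4 new. Total: 36.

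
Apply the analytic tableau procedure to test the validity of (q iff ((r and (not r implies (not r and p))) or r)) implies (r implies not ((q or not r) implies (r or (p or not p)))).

Not valid

Assume the negation and expand:
Initial set: {not ((q iff ((r and (not r implies (not r and p))) or r)) implies (r implies not ((q or not r) implies (r or (p or not p)))))}.
not ((q iff ((r and (not r implies (not r and p))) or r)) implies (r implies not ((q or not r) implies (r or (p or not p))))): α-rule — add (q iff ((r and (not r implies (not r and p))) or r)), not (r implies not ((q or not r) implies (r or (p or not p)))).
not (r implies not ((q or not r) implies (r or (p or not p)))): α-rule — add r, not not ((q or not r) implies (r or (p or not p))).
(q iff ((r and (not r implies (not r and p))) or r)): β-rule — branch into q, ((r and (not r implies (not r and p))) or r)  //  not q, not ((r and (not r implies (not r and p))) or r).
  branch 1 (add q, ((r and (not r implies (not r and p))) or r)):
    not not ((q or not r) implies (r or (p or not p))): β-rule — branch into not (q or not r)  //  (r or (p or not p)).
      branch 1.1 (add not (q or not r)):
        not (q or not r): α-rule — add not q, not not r.
        × closes — contains both q and not q.
      branch 1.2 (add (r or (p or not p))):
        ((r and (not r implies (not r and p))) or r): β-rule — branch into (r and (not r implies (not r and p)))  //  r.
          branch 1.2.1 (add (r and (not r implies (not r and p)))):
            (r and (not r implies (not r and p))): α-rule — add r, (not r implies (not r and p)).
            (r or (p or not p)): β-rule — branch into r  //  (p or not p).
              branch 1.2.1.1 (add r):
                (not r implies (not r and p)): β-rule — branch into not not r  //  (not r and p).
                  branch 1.2.1.1.1 (add not not r):
                    ○ open, literals {q=true, r=true}.
                  branch 1.2.1.1.2 (add (not r and p)):
                    (not r and p): α-rule — add not r, p.
                    × closes — contains both r and not r.
              branch 1.2.1.2 (add (p or not p)):
                (not r implies (not r and p)): β-rule — branch into not not r  //  (not r and p).
                  branch 1.2.1.2.1 (add not not r):
                    (p or not p): β-rule — branch into p  //  not p.
                      branch 1.2.1.2.1.1 (add p):
                        ○ open, literals {p=true, q=true, r=true}.
                      branch 1.2.1.2.1.2 (add not p):
                        ○ open, literals {p=false, q=true, r=true}.
                  branch 1.2.1.2.2 (add (not r and p)):
                    (not r and p): α-rule — add not r, p.
                    × closes — contains both r and not r.
          branch 1.2.2 (add r):
            (r or (p or not p)): β-rule — branch into r  //  (p or not p).
              branch 1.2.2.1 (add r):
                ○ open, literals {q=true, r=true}.
              branch 1.2.2.2 (add (p or not p)):
                (p or not p): β-rule — branch into p  //  not p.
                  branch 1.2.2.2.1 (add p):
                    ○ open, literals {p=true, q=true, r=true}.
                  branch 1.2.2.2.2 (add not p):
                    ○ open, literals {p=false, q=true, r=true}.
  branch 2 (add not q, not ((r and (not r implies (not r and p))) or r)):
    not ((r and (not r implies (not r and p))) or r): α-rule — add not (r and (not r implies (not r and p))), not r.
    × closes — contains both r and not r.
4 branches closed, 6 open.
An open branch gives a countermodel: q=true, r=true (unmentioned atoms arbitrary); under it the original formula is false.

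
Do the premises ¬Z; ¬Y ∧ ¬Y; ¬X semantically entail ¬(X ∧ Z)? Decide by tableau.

Initial set: {¬Z; (¬Y ∧ ¬Y); ¬X; ¬¬(X ∧ Z)}.
(¬Y ∧ ¬Y): α-rule — add ¬Y, ¬Y.
¬¬(X ∧ Z): α-rule — add X, Z.
× closes — contains both X and ¬X.
All 1 branch closes.
Every branch closed, so the premises entail the conclusion.

Yes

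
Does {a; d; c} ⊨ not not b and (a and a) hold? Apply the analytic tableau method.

No

Initial set: {T a; T d; T c; F (not not b and (a and a))}.
F (not not b and (a and a)): β-rule — branch into F not not b  //  F (a and a).
  branch 1 (add F not not b):
    F not not b: drop double negation, giving F b.
    ○ open, literals {a=true, b=false, c=true, d=true}.
  branch 2 (add F (a and a)):
    F (a and a): β-rule — branch into F a  //  F a.
      branch 2.1 (add F a):
        × closes — contains both a and not a.
      branch 2.2 (add F a):
        × closes — contains both a and not a.
2 branches closed, 1 open.
An open branch gives a countermodel: a=true, b=false, c=true, d=true (unmentioned atoms arbitrary); the premises hold there but the conclusion fails.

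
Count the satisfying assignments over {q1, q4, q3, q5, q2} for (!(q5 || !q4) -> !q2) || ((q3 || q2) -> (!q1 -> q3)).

31

Initial set: {((!(q5 || !q4) -> !q2) || ((q3 || q2) -> (!q1 -> q3)))}.
((!(q5 || !q4) -> !q2) || ((q3 || q2) -> (!q1 -> q3))): β-rule — branch into (!(q5 || !q4) -> !q2)  //  ((q3 || q2) -> (!q1 -> q3)).
  branch 1 (add (!(q5 || !q4) -> !q2)):
    (!(q5 || !q4) -> !q2): β-rule — branch into !!(q5 || !q4)  //  !q2.
      branch 1.1 (add !!(q5 || !q4)):
        !!(q5 || !q4): β-rule — branch into q5  //  !q4.
          branch 1.1.1 (add q5):
            ○ open, literals {q5=1}.
          branch 1.1.2 (add !q4):
            ○ open, literals {q4=0}.
      branch 1.2 (add !q2):
        ○ open, literals {q2=0}.
  branch 2 (add ((q3 || q2) -> (!q1 -> q3))):
    ((q3 || q2) -> (!q1 -> q3)): β-rule — branch into !(q3 || q2)  //  (!q1 -> q3).
      branch 2.1 (add !(q3 || q2)):
        !(q3 || q2): α-rule — add !q3, !q2.
        ○ open, literals {q2=0, q3=0}.
      branch 2.2 (add (!q1 -> q3)):
        (!q1 -> q3): β-rule — branch into !!q1  //  q3.
          branch 2.2.1 (add !!q1):
            ○ open, literals {q1=1}.
          branch 2.2.2 (add q3):
            ○ open, literals {q3=1}.
0 branches closed, 6 open.
Each open branch fixes some atoms; the unmentioned ones are free. Counting distinct full assignments: branch {q5=1} (q1, q4, q3, q2) contributes 16 new; branch {q4=0} (q1, q3, q5, q2) contributes 8 new; branch {q2=0} (q1, q4, q3, q5) contributes 4 new; branch {q2=0, q3=0} (q1, q4, q5) contributes 0 new; branch {q1=1} (q4, q3, q5, q2) contributes 2 new; branch {q3=1} (q1, q4, q5, q2) contributes 1 new. Total: 31.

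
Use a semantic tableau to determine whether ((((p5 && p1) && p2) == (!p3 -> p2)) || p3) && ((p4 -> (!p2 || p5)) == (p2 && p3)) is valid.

Not valid

Assume the negation and expand:
Initial set: {!(((((p5 && p1) && p2) == (!p3 -> p2)) || p3) && ((p4 -> (!p2 || p5)) == (p2 && p3)))}.
!(((((p5 && p1) && p2) == (!p3 -> p2)) || p3) && ((p4 -> (!p2 || p5)) == (p2 && p3))): β-rule — branch into !((((p5 && p1) && p2) == (!p3 -> p2)) || p3)  //  !((p4 -> (!p2 || p5)) == (p2 && p3)).
  branch 1 (add !((((p5 && p1) && p2) == (!p3 -> p2)) || p3)):
    !((((p5 && p1) && p2) == (!p3 -> p2)) || p3): α-rule — add !(((p5 && p1) && p2) == (!p3 -> p2)), !p3.
    !(((p5 && p1) && p2) == (!p3 -> p2)): β-rule — branch into ((p5 && p1) && p2), !(!p3 -> p2)  //  !((p5 && p1) && p2), (!p3 -> p2).
      branch 1.1 (add ((p5 && p1) && p2), !(!p3 -> p2)):
        ((p5 && p1) && p2): α-rule — add (p5 && p1), p2.
        !(!p3 -> p2): α-rule — add !p3, !p2.
        × closes — contains both p2 and !p2.
      branch 1.2 (add !((p5 && p1) && p2), (!p3 -> p2)):
        !((p5 && p1) && p2): β-rule — branch into !(p5 && p1)  //  !p2.
          branch 1.2.1 (add !(p5 && p1)):
            (!p3 -> p2): β-rule — branch into !!p3  //  p2.
              branch 1.2.1.1 (add !!p3):
                × closes — contains both p3 and !p3.
              branch 1.2.1.2 (add p2):
                !(p5 && p1): β-rule — branch into !p5  //  !p1.
                  branch 1.2.1.2.1 (add !p5):
                    ○ open, literals {p2=1, p3=0, p5=0}.
                  branch 1.2.1.2.2 (add !p1):
                    ○ open, literals {p1=0, p2=1, p3=0}.
          branch 1.2.2 (add !p2):
            (!p3 -> p2): β-rule — branch into !!p3  //  p2.
              branch 1.2.2.1 (add !!p3):
                × closes — contains both p3 and !p3.
              branch 1.2.2.2 (add p2):
                × closes — contains both p2 and !p2.
  branch 2 (add !((p4 -> (!p2 || p5)) == (p2 && p3))):
    !((p4 -> (!p2 || p5)) == (p2 && p3)): β-rule — branch into (p4 -> (!p2 || p5)), !(p2 && p3)  //  !(p4 -> (!p2 || p5)), (p2 && p3).
      branch 2.1 (add (p4 -> (!p2 || p5)), !(p2 && p3)):
        (p4 -> (!p2 || p5)): β-rule — branch into !p4  //  (!p2 || p5).
          branch 2.1.1 (add !p4):
            !(p2 && p3): β-rule — branch into !p2  //  !p3.
              branch 2.1.1.1 (add !p2):
                ○ open, literals {p2=0, p4=0}.
              branch 2.1.1.2 (add !p3):
                ○ open, literals {p3=0, p4=0}.
          branch 2.1.2 (add (!p2 || p5)):
            !(p2 && p3): β-rule — branch into !p2  //  !p3.
              branch 2.1.2.1 (add !p2):
                (!p2 || p5): β-rule — branch into !p2  //  p5.
                  branch 2.1.2.1.1 (add !p2):
                    ○ open, literals {p2=0}.
                  branch 2.1.2.1.2 (add p5):
                    ○ open, literals {p2=0, p5=1}.
              branch 2.1.2.2 (add !p3):
                (!p2 || p5): β-rule — branch into !p2  //  p5.
                  branch 2.1.2.2.1 (add !p2):
                    ○ open, literals {p2=0, p3=0}.
                  branch 2.1.2.2.2 (add p5):
                    ○ open, literals {p3=0, p5=1}.
      branch 2.2 (add !(p4 -> (!p2 || p5)), (p2 && p3)):
        !(p4 -> (!p2 || p5)): α-rule — add p4, !(!p2 || p5).
        (p2 && p3): α-rule — add p2, p3.
        !(!p2 || p5): α-rule — add !!p2, !p5.
        ○ open, literals {p2=1, p3=1, p4=1, p5=0}.
4 branches closed, 9 open.
An open branch gives a countermodel: p2=1, p3=0, p5=0 (unmentioned atoms arbitrary); under it the original formula is false.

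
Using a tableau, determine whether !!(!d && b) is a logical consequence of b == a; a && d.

No

Initial set: {(b == a); (a && d); !!!(!d && b)}.
(a && d): α-rule — add a, d.
!!!(!d && b): drop double negation, giving !(!d && b).
(b == a): β-rule — branch into b, a  //  !b, !a.
  branch 1 (add b, a):
    !(!d && b): β-rule — branch into !!d  //  !b.
      branch 1.1 (add !!d):
        ○ open, literals {a=T, b=T, d=T}.
      branch 1.2 (add !b):
        × closes — contains both b and !b.
  branch 2 (add !b, !a):
    × closes — contains both a and !a.
2 branches closed, 1 open.
An open branch gives a countermodel: a=T, b=T, d=T (unmentioned atoms arbitrary); the premises hold there but the conclusion fails.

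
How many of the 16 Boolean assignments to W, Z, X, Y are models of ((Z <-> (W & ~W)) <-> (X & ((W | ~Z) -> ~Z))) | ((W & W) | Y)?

14

Initial set: {T (((Z <-> (W & ~W)) <-> (X & ((W | ~Z) -> ~Z))) | ((W & W) | Y))}.
T (((Z <-> (W & ~W)) <-> (X & ((W | ~Z) -> ~Z))) | ((W & W) | Y)): β-rule — branch into T ((Z <-> (W & ~W)) <-> (X & ((W | ~Z) -> ~Z)))  //  T ((W & W) | Y).
  branch 1 (add T ((Z <-> (W & ~W)) <-> (X & ((W | ~Z) -> ~Z)))):
    T ((Z <-> (W & ~W)) <-> (X & ((W | ~Z) -> ~Z))): β-rule — branch into T (Z <-> (W & ~W)), T (X & ((W | ~Z) -> ~Z))  //  F (Z <-> (W & ~W)), F (X & ((W | ~Z) -> ~Z)).
      branch 1.1 (add T (Z <-> (W & ~W)), T (X & ((W | ~Z) -> ~Z))):
        T (X & ((W | ~Z) -> ~Z)): α-rule — add T X, T ((W | ~Z) -> ~Z).
        T (Z <-> (W & ~W)): β-rule — branch into T Z, T (W & ~W)  //  F Z, F (W & ~W).
          branch 1.1.1 (add T Z, T (W & ~W)):
            T (W & ~W): α-rule — add T W, T ~W.
            × closes — contains both W and ~W.
          branch 1.1.2 (add F Z, F (W & ~W)):
            T ((W | ~Z) -> ~Z): β-rule — branch into F (W | ~Z)  //  T ~Z.
              branch 1.1.2.1 (add F (W | ~Z)):
                F (W | ~Z): α-rule — add F W, F ~Z.
                × closes — contains both Z and ~Z.
              branch 1.1.2.2 (add T ~Z):
                F (W & ~W): β-rule — branch into F W  //  F ~W.
                  branch 1.1.2.2.1 (add F W):
                    ○ open, literals {W=0, X=1, Z=0}.
                  branch 1.1.2.2.2 (add F ~W):
                    ○ open, literals {W=1, X=1, Z=0}.
      branch 1.2 (add F (Z <-> (W & ~W)), F (X & ((W | ~Z) -> ~Z))):
        F (Z <-> (W & ~W)): β-rule — branch into T Z, F (W & ~W)  //  F Z, T (W & ~W).
          branch 1.2.1 (add T Z, F (W & ~W)):
            F (X & ((W | ~Z) -> ~Z)): β-rule — branch into F X  //  F ((W | ~Z) -> ~Z).
              branch 1.2.1.1 (add F X):
                F (W & ~W): β-rule — branch into F W  //  F ~W.
                  branch 1.2.1.1.1 (add F W):
                    ○ open, literals {W=0, X=0, Z=1}.
                  branch 1.2.1.1.2 (add F ~W):
                    ○ open, literals {W=1, X=0, Z=1}.
              branch 1.2.1.2 (add F ((W | ~Z) -> ~Z)):
                F ((W | ~Z) -> ~Z): α-rule — add T (W | ~Z), F ~Z.
                F (W & ~W): β-rule — branch into F W  //  F ~W.
                  branch 1.2.1.2.1 (add F W):
                    T (W | ~Z): β-rule — branch into T W  //  T ~Z.
                      branch 1.2.1.2.1.1 (add T W):
                        × closes — contains both W and ~W.
                      branch 1.2.1.2.1.2 (add T ~Z):
                        × closes — contains both Z and ~Z.
                  branch 1.2.1.2.2 (add F ~W):
                    T (W | ~Z): β-rule — branch into T W  //  T ~Z.
                      branch 1.2.1.2.2.1 (add T W):
                        ○ open, literals {W=1, Z=1}.
                      branch 1.2.1.2.2.2 (add T ~Z):
                        × closes — contains both Z and ~Z.
          branch 1.2.2 (add F Z, T (W & ~W)):
            T (W & ~W): α-rule — add T W, T ~W.
            × closes — contains both W and ~W.
  branch 2 (add T ((W & W) | Y)):
    T ((W & W) | Y): β-rule — branch into T (W & W)  //  T Y.
      branch 2.1 (add T (W & W)):
        T (W & W): α-rule — add T W, T W.
        ○ open, literals {W=1}.
      branch 2.2 (add T Y):
        ○ open, literals {Y=1}.
6 branches closed, 7 open.
Each open branch fixes some atoms; the unmentioned ones are free. Counting distinct full assignments: branch {W=0, X=1, Z=0} (Y) contributes 2 new; branch {W=1, X=1, Z=0} (Y) contributes 2 new; branch {W=0, X=0, Z=1} (Y) contributes 2 new; branch {W=1, X=0, Z=1} (Y) contributes 2 new; branch {W=1, Z=1} (X, Y) contributes 2 new; branch {W=1} (Z, X, Y) contributes 2 new; branch {Y=1} (W, Z, X) contributes 2 new. Total: 14.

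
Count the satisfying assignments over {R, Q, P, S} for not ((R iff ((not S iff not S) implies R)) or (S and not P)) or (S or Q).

Initial set: {T (not ((R iff ((not S iff not S) implies R)) or (S and not P)) or (S or Q))}.
T (not ((R iff ((not S iff not S) implies R)) or (S and not P)) or (S or Q)): β-rule — branch into T not ((R iff ((not S iff not S) implies R)) or (S and not P))  //  T (S or Q).
  branch 1 (add T not ((R iff ((not S iff not S) implies R)) or (S and not P))):
    T not ((R iff ((not S iff not S) implies R)) or (S and not P)): α-rule — add F (R iff ((not S iff not S) implies R)), F (S and not P).
    F (R iff ((not S iff not S) implies R)): β-rule — branch into T R, F ((not S iff not S) implies R)  //  F R, T ((not S iff not S) implies R).
      branch 1.1 (add T R, F ((not S iff not S) implies R)):
        F ((not S iff not S) implies R): α-rule — add T (not S iff not S), F R.
        × closes — contains both R and not R.
      branch 1.2 (add F R, T ((not S iff not S) implies R)):
        F (S and not P): β-rule — branch into F S  //  F not P.
          branch 1.2.1 (add F S):
            T ((not S iff not S) implies R): β-rule — branch into F (not S iff not S)  //  T R.
              branch 1.2.1.1 (add F (not S iff not S)):
                F (not S iff not S): β-rule — branch into T not S, F not S  //  F not S, T not S.
                  branch 1.2.1.1.1 (add T not S, F not S):
                    × closes — contains both S and not S.
                  branch 1.2.1.1.2 (add F not S, T not S):
                    × closes — contains both S and not S.
              branch 1.2.1.2 (add T R):
                × closes — contains both R and not R.
          branch 1.2.2 (add F not P):
            T ((not S iff not S) implies R): β-rule — branch into F (not S iff not S)  //  T R.
              branch 1.2.2.1 (add F (not S iff not S)):
                F (not S iff not S): β-rule — branch into T not S, F not S  //  F not S, T not S.
                  branch 1.2.2.1.1 (add T not S, F not S):
                    × closes — contains both S and not S.
                  branch 1.2.2.1.2 (add F not S, T not S):
                    × closes — contains both S and not S.
              branch 1.2.2.2 (add T R):
                × closes — contains both R and not R.
  branch 2 (add T (S or Q)):
    T (S or Q): β-rule — branch into T S  //  T Q.
      branch 2.1 (add T S):
        ○ open, literals {S=1}.
      branch 2.2 (add T Q):
        ○ open, literals {Q=1}.
7 branches closed, 2 open.
Each open branch fixes some atoms; the unmentioned ones are free. Counting distinct full assignments: branch {S=1} (R, Q, P) contributes 8 new; branch {Q=1} (R, P, S) contributes 4 new. Total: 12.

12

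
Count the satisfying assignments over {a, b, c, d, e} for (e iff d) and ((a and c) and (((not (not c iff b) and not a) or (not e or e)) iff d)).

2

Initial set: {((e iff d) and ((a and c) and (((not (not c iff b) and not a) or (not e or e)) iff d)))}.
((e iff d) and ((a and c) and (((not (not c iff b) and not a) or (not e or e)) iff d))): α-rule — add (e iff d), ((a and c) and (((not (not c iff b) and not a) or (not e or e)) iff d)).
((a and c) and (((not (not c iff b) and not a) or (not e or e)) iff d)): α-rule — add (a and c), (((not (not c iff b) and not a) or (not e or e)) iff d).
(a and c): α-rule — add a, c.
(e iff d): β-rule — branch into e, d  //  not e, not d.
  branch 1 (add e, d):
    (((not (not c iff b) and not a) or (not e or e)) iff d): β-rule — branch into ((not (not c iff b) and not a) or (not e or e)), d  //  not ((not (not c iff b) and not a) or (not e or e)), not d.
      branch 1.1 (add ((not (not c iff b) and not a) or (not e or e)), d):
        ((not (not c iff b) and not a) or (not e or e)): β-rule — branch into (not (not c iff b) and not a)  //  (not e or e).
          branch 1.1.1 (add (not (not c iff b) and not a)):
            (not (not c iff b) and not a): α-rule — add not (not c iff b), not a.
            × closes — contains both a and not a.
          branch 1.1.2 (add (not e or e)):
            (not e or e): β-rule — branch into not e  //  e.
              branch 1.1.2.1 (add not e):
                × closes — contains both e and not e.
              branch 1.1.2.2 (add e):
                ○ open, literals {a=1, c=1, d=1, e=1}.
      branch 1.2 (add not ((not (not c iff b) and not a) or (not e or e)), not d):
        × closes — contains both d and not d.
  branch 2 (add not e, not d):
    (((not (not c iff b) and not a) or (not e or e)) iff d): β-rule — branch into ((not (not c iff b) and not a) or (not e or e)), d  //  not ((not (not c iff b) and not a) or (not e or e)), not d.
      branch 2.1 (add ((not (not c iff b) and not a) or (not e or e)), d):
        × closes — contains both d and not d.
      branch 2.2 (add not ((not (not c iff b) and not a) or (not e or e)), not d):
        not ((not (not c iff b) and not a) or (not e or e)): α-rule — add not (not (not c iff b) and not a), not (not e or e).
        not (not e or e): α-rule — add not not e, not e.
        × closes — contains both e and not e.
5 branches closed, 1 open.
Each open branch fixes some atoms; the unmentioned ones are free. Counting distinct full assignments: branch {a=1, c=1, d=1, e=1} (b) contributes 2 new. Total: 2.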